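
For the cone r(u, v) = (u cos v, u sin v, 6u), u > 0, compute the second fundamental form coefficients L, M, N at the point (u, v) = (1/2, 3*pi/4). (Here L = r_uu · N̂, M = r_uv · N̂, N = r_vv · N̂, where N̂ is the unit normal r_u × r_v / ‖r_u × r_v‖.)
L = 0;  M = 0;  N = 3*sqrt(37)/37

Compute the unit normal N̂(u, v) = (-6*sqrt(37)*u*cos(v)/(37*Abs(u)), -6*sqrt(37)*u*sin(v)/(37*Abs(u)), sqrt(37)*u/(37*Abs(u))), and the second partials r_uu, r_uv, r_vv. Take dot products:
  L(u, v) = r_uu · N̂ = 0,
  M(u, v) = r_uv · N̂ = 0,
  N(u, v) = r_vv · N̂ = 6*sqrt(37)*u^2/(37*Abs(u)).
Evaluating at (u, v) = (1/2, 3*pi/4):
  L = 0, M = 0, N = 3*sqrt(37)/37.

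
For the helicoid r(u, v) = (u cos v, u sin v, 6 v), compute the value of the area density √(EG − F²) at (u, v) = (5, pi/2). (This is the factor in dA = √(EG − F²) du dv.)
√(EG − F²)|_{(5, pi/2)} = sqrt(61)

E = 1, F = 0, G = u^2 + 36, so EG − F² = u^2 + 36. Taking the positive square root: √(EG − F²) = sqrt(u^2 + 36). At (u, v) = (5, pi/2): sqrt(61).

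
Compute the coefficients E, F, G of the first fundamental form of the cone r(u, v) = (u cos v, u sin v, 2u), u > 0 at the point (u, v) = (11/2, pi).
E = 5;  F = 0;  G = 121/4

Partials: r_u = (cos(v), sin(v), 2), r_v = (-u*sin(v), u*cos(v), 0). As functions of (u, v):
  E = r_u · r_u = 5,
  F = r_u · r_v = 0,
  G = r_v · r_v = u^2.
Evaluating at (u, v) = (11/2, pi): E = 5, F = 0, G = 121/4.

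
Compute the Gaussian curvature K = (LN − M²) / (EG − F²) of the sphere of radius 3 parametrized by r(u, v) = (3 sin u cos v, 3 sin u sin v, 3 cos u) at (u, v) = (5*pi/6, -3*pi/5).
K = 1/9

Coefficients of the first fundamental form: E = 9, F = 0, G = 9*sin(u)^2.
Coefficients of the second fundamental form: L = -3*sin(u)/Abs(sin(u)), M = 0, N = -3*sin(u)^3/Abs(sin(u)).
Assemble K = (LN − M²)/(EG − F²) = 1/9. At (u, v) = (5*pi/6, -3*pi/5): K = 1/9.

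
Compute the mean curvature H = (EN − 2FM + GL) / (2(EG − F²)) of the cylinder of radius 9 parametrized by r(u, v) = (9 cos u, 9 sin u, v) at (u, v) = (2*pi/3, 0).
H = -1/18

With E = 81, F = 0, G = 1, L = -9, M = 0, N = 0, assemble
  H = (EN − 2FM + GL) / (2(EG − F²)) = -1/18.
At (u, v) = (2*pi/3, 0): H = -1/18.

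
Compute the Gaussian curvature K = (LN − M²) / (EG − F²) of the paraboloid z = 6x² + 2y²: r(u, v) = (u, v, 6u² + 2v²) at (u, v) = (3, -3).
K = 48/2076481

Coefficients of the first fundamental form: E = 144*u^2 + 1, F = 48*u*v, G = 16*v^2 + 1.
Coefficients of the second fundamental form: L = 12/sqrt(144*u^2 + 16*v^2 + 1), M = 0, N = 4/sqrt(144*u^2 + 16*v^2 + 1).
Assemble K = (LN − M²)/(EG − F²) = 48/(20736*u^4 + 4608*u^2*v^2 + 288*u^2 + 256*v^4 + 32*v^2 + 1). At (u, v) = (3, -3): K = 48/2076481.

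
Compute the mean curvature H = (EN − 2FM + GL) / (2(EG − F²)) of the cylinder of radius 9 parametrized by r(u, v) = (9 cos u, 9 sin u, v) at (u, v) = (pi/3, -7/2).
H = -1/18

With E = 81, F = 0, G = 1, L = -9, M = 0, N = 0, assemble
  H = (EN − 2FM + GL) / (2(EG − F²)) = -1/18.
At (u, v) = (pi/3, -7/2): H = -1/18.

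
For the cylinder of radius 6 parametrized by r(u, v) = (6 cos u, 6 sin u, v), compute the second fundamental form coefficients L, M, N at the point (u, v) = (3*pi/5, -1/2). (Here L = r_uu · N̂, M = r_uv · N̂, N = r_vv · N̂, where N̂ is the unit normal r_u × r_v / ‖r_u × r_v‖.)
L = -6;  M = 0;  N = 0

Compute the unit normal N̂(u, v) = (cos(u), sin(u), 0), and the second partials r_uu, r_uv, r_vv. Take dot products:
  L(u, v) = r_uu · N̂ = -6,
  M(u, v) = r_uv · N̂ = 0,
  N(u, v) = r_vv · N̂ = 0.
Evaluating at (u, v) = (3*pi/5, -1/2):
  L = -6, M = 0, N = 0.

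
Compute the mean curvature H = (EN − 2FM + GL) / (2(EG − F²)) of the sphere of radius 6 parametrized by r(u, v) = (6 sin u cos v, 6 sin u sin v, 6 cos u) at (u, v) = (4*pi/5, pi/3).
H = -1/6

With E = 36, F = 0, G = 36*sin(u)^2, L = -6*sin(u)/Abs(sin(u)), M = 0, N = -6*sin(u)^3/Abs(sin(u)), assemble
  H = (EN − 2FM + GL) / (2(EG − F²)) = -sin(u)/(6*Abs(sin(u))).
At (u, v) = (4*pi/5, pi/3): H = -1/6.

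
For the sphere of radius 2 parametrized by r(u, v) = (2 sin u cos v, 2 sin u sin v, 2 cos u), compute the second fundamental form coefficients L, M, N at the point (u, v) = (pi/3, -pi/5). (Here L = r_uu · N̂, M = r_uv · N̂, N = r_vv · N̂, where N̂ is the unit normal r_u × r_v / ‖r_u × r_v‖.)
L = -2;  M = 0;  N = -3/2

Compute the unit normal N̂(u, v) = (sin(u)^2*cos(v)/Abs(sin(u)), sin(u)^2*sin(v)/Abs(sin(u)), sin(2*u)/(2*Abs(sin(u)))), and the second partials r_uu, r_uv, r_vv. Take dot products:
  L(u, v) = r_uu · N̂ = -2*sin(u)/Abs(sin(u)),
  M(u, v) = r_uv · N̂ = 0,
  N(u, v) = r_vv · N̂ = -2*sin(u)^3/Abs(sin(u)).
Evaluating at (u, v) = (pi/3, -pi/5):
  L = -2, M = 0, N = -3/2.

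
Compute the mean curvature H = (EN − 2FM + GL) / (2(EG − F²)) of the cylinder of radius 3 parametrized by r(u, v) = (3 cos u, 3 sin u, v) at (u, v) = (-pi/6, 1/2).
H = -1/6

With E = 9, F = 0, G = 1, L = -3, M = 0, N = 0, assemble
  H = (EN − 2FM + GL) / (2(EG − F²)) = -1/6.
At (u, v) = (-pi/6, 1/2): H = -1/6.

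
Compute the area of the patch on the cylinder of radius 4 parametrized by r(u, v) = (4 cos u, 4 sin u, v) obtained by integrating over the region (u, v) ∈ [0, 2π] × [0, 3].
Area = 24*pi

Area = ∫∫ √(EG − F²) du dv with √(EG − F²) = 4. Integrating over [0, 2π] × [0, 3] gives 24*pi.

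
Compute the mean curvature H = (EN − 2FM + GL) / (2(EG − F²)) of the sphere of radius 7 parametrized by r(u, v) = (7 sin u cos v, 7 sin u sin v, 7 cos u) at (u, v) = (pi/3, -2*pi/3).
H = -1/7

With E = 49, F = 0, G = 49*sin(u)^2, L = -7*sin(u)/Abs(sin(u)), M = 0, N = -7*sin(u)^3/Abs(sin(u)), assemble
  H = (EN − 2FM + GL) / (2(EG − F²)) = -sin(u)/(7*Abs(sin(u))).
At (u, v) = (pi/3, -2*pi/3): H = -1/7.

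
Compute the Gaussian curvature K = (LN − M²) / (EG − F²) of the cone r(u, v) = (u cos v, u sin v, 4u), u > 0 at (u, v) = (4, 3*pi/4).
K = 0

Coefficients of the first fundamental form: E = 17, F = 0, G = u^2.
Coefficients of the second fundamental form: L = 0, M = 0, N = 4*sqrt(17)*u^2/(17*Abs(u)).
Assemble K = (LN − M²)/(EG − F²) = 0. At (u, v) = (4, 3*pi/4): K = 0.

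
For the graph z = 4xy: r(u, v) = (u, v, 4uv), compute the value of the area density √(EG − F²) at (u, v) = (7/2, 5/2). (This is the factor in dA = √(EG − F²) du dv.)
√(EG − F²)|_{(7/2, 5/2)} = 3*sqrt(33)

E = 16*v^2 + 1, F = 16*u*v, G = 16*u^2 + 1, so EG − F² = 16*u^2 + 16*v^2 + 1. Taking the positive square root: √(EG − F²) = sqrt(16*u^2 + 16*v^2 + 1). At (u, v) = (7/2, 5/2): 3*sqrt(33).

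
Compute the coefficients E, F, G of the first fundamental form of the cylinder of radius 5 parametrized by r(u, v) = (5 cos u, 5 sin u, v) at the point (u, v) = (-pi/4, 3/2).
E = 25;  F = 0;  G = 1

Partials: r_u = (-5*sin(u), 5*cos(u), 0), r_v = (0, 0, 1). As functions of (u, v):
  E = r_u · r_u = 25,
  F = r_u · r_v = 0,
  G = r_v · r_v = 1.
Evaluating at (u, v) = (-pi/4, 3/2): E = 25, F = 0, G = 1.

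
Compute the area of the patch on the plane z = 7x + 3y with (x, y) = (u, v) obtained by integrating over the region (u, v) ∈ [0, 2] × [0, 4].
Area = 8*sqrt(59)

Area = ∫∫ √(EG − F²) du dv with √(EG − F²) = sqrt(59). Integrating over [0, 2] × [0, 4] gives 8*sqrt(59).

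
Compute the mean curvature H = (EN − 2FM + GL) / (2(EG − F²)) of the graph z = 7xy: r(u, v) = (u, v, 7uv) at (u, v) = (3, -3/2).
H = 12348/103823

With E = 49*v^2 + 1, F = 49*u*v, G = 49*u^2 + 1, L = 0, M = 7/sqrt(49*u^2 + 49*v^2 + 1), N = 0, assemble
  H = (EN − 2FM + GL) / (2(EG − F²)) = -343*u*v/(49*u^2 + 49*v^2 + 1)^(3/2).
At (u, v) = (3, -3/2): H = 12348/103823.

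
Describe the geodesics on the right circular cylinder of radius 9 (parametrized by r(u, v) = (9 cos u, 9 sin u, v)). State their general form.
The cylinder is flat (K = 0) and locally isometric to the plane via the development (u, v) ↦ (9 u, v). Geodesics are the pre-images of straight lines: circles (v constant), vertical lines (u constant), and helices (v = c · u + d) for constants c, d.

A right cylinder has E = 9², F = 0, G = 1, so EG − F² = 9², and L = −9, M = N = 0, giving K = (LN − M²)/(EG − F²) = 0 everywhere. A flat surface is locally isometric to the Euclidean plane via the map (u, v) ↦ (9 u, v). Straight lines in the (x̃, ỹ) plane pull back to: (a) horizontal circles (v = const), (b) vertical generators (u = const), and (c) helices (9 u tan θ = v, i.e. v = c · u + d).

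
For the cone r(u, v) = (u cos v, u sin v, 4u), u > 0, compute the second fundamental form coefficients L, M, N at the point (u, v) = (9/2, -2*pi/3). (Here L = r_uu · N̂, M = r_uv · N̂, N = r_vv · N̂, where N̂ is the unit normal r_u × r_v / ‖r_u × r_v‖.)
L = 0;  M = 0;  N = 18*sqrt(17)/17

Compute the unit normal N̂(u, v) = (-4*sqrt(17)*u*cos(v)/(17*Abs(u)), -4*sqrt(17)*u*sin(v)/(17*Abs(u)), sqrt(17)*u/(17*Abs(u))), and the second partials r_uu, r_uv, r_vv. Take dot products:
  L(u, v) = r_uu · N̂ = 0,
  M(u, v) = r_uv · N̂ = 0,
  N(u, v) = r_vv · N̂ = 4*sqrt(17)*u^2/(17*Abs(u)).
Evaluating at (u, v) = (9/2, -2*pi/3):
  L = 0, M = 0, N = 18*sqrt(17)/17.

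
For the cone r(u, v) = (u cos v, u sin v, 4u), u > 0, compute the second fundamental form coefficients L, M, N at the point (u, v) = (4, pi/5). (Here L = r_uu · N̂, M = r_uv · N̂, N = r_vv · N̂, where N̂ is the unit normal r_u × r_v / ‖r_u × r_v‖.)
L = 0;  M = 0;  N = 16*sqrt(17)/17

Compute the unit normal N̂(u, v) = (-4*sqrt(17)*u*cos(v)/(17*Abs(u)), -4*sqrt(17)*u*sin(v)/(17*Abs(u)), sqrt(17)*u/(17*Abs(u))), and the second partials r_uu, r_uv, r_vv. Take dot products:
  L(u, v) = r_uu · N̂ = 0,
  M(u, v) = r_uv · N̂ = 0,
  N(u, v) = r_vv · N̂ = 4*sqrt(17)*u^2/(17*Abs(u)).
Evaluating at (u, v) = (4, pi/5):
  L = 0, M = 0, N = 16*sqrt(17)/17.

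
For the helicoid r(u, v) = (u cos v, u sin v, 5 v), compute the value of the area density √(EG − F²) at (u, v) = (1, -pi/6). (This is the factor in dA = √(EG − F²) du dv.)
√(EG − F²)|_{(1, -pi/6)} = sqrt(26)

E = 1, F = 0, G = u^2 + 25, so EG − F² = u^2 + 25. Taking the positive square root: √(EG − F²) = sqrt(u^2 + 25). At (u, v) = (1, -pi/6): sqrt(26).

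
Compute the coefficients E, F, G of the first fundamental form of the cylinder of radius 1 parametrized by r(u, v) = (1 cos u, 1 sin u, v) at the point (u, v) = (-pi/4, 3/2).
E = 1;  F = 0;  G = 1

Partials: r_u = (-sin(u), cos(u), 0), r_v = (0, 0, 1). As functions of (u, v):
  E = r_u · r_u = 1,
  F = r_u · r_v = 0,
  G = r_v · r_v = 1.
Evaluating at (u, v) = (-pi/4, 3/2): E = 1, F = 0, G = 1.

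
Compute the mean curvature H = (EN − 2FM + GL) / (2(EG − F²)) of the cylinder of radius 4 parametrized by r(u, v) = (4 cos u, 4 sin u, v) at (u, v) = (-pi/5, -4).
H = -1/8

With E = 16, F = 0, G = 1, L = -4, M = 0, N = 0, assemble
  H = (EN − 2FM + GL) / (2(EG − F²)) = -1/8.
At (u, v) = (-pi/5, -4): H = -1/8.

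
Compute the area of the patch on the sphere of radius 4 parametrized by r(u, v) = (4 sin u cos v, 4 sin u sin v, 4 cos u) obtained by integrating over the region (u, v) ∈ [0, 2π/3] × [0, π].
Area = 24*pi

Area = ∫∫ √(EG − F²) du dv with √(EG − F²) = 16*Abs(sin(u)). Integrating over [0, 2π/3] × [0, π] gives 24*pi.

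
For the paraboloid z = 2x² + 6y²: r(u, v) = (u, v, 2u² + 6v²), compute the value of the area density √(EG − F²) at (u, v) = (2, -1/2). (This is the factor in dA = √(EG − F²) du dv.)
√(EG − F²)|_{(2, -1/2)} = sqrt(101)

E = 16*u^2 + 1, F = 48*u*v, G = 144*v^2 + 1, so EG − F² = 16*u^2 + 144*v^2 + 1. Taking the positive square root: √(EG − F²) = sqrt(16*u^2 + 144*v^2 + 1). At (u, v) = (2, -1/2): sqrt(101).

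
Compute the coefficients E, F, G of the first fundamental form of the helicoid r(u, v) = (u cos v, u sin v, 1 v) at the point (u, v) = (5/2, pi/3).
E = 1;  F = 0;  G = 29/4

Partials: r_u = (cos(v), sin(v), 0), r_v = (-u*sin(v), u*cos(v), 1). As functions of (u, v):
  E = r_u · r_u = 1,
  F = r_u · r_v = 0,
  G = r_v · r_v = u^2 + 1.
Evaluating at (u, v) = (5/2, pi/3): E = 1, F = 0, G = 29/4.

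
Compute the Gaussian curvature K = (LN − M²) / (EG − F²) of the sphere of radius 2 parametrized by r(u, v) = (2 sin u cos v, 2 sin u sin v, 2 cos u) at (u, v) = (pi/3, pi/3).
K = 1/4

Coefficients of the first fundamental form: E = 4, F = 0, G = 4*sin(u)^2.
Coefficients of the second fundamental form: L = -2*sin(u)/Abs(sin(u)), M = 0, N = -2*sin(u)^3/Abs(sin(u)).
Assemble K = (LN − M²)/(EG − F²) = 1/4. At (u, v) = (pi/3, pi/3): K = 1/4.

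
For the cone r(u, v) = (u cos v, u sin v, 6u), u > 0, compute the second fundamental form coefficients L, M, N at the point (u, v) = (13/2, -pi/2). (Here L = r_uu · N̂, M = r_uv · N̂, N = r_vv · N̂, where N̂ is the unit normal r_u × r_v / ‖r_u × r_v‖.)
L = 0;  M = 0;  N = 39*sqrt(37)/37

Compute the unit normal N̂(u, v) = (-6*sqrt(37)*u*cos(v)/(37*Abs(u)), -6*sqrt(37)*u*sin(v)/(37*Abs(u)), sqrt(37)*u/(37*Abs(u))), and the second partials r_uu, r_uv, r_vv. Take dot products:
  L(u, v) = r_uu · N̂ = 0,
  M(u, v) = r_uv · N̂ = 0,
  N(u, v) = r_vv · N̂ = 6*sqrt(37)*u^2/(37*Abs(u)).
Evaluating at (u, v) = (13/2, -pi/2):
  L = 0, M = 0, N = 39*sqrt(37)/37.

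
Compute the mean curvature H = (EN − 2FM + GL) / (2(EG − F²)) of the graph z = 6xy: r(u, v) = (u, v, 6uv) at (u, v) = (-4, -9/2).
H = -972*sqrt(1306)/426409

With E = 36*v^2 + 1, F = 36*u*v, G = 36*u^2 + 1, L = 0, M = 6/sqrt(36*u^2 + 36*v^2 + 1), N = 0, assemble
  H = (EN − 2FM + GL) / (2(EG − F²)) = -216*u*v/(36*u^2 + 36*v^2 + 1)^(3/2).
At (u, v) = (-4, -9/2): H = -972*sqrt(1306)/426409.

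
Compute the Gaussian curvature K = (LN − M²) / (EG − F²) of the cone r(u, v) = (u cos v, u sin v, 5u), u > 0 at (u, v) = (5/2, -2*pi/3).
K = 0

Coefficients of the first fundamental form: E = 26, F = 0, G = u^2.
Coefficients of the second fundamental form: L = 0, M = 0, N = 5*sqrt(26)*u^2/(26*Abs(u)).
Assemble K = (LN − M²)/(EG − F²) = 0. At (u, v) = (5/2, -2*pi/3): K = 0.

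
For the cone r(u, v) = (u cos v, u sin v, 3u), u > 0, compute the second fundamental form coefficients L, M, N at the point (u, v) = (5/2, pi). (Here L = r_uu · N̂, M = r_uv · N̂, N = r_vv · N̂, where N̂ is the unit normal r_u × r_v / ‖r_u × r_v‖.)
L = 0;  M = 0;  N = 3*sqrt(10)/4

Compute the unit normal N̂(u, v) = (-3*sqrt(10)*u*cos(v)/(10*Abs(u)), -3*sqrt(10)*u*sin(v)/(10*Abs(u)), sqrt(10)*u/(10*Abs(u))), and the second partials r_uu, r_uv, r_vv. Take dot products:
  L(u, v) = r_uu · N̂ = 0,
  M(u, v) = r_uv · N̂ = 0,
  N(u, v) = r_vv · N̂ = 3*sqrt(10)*u^2/(10*Abs(u)).
Evaluating at (u, v) = (5/2, pi):
  L = 0, M = 0, N = 3*sqrt(10)/4.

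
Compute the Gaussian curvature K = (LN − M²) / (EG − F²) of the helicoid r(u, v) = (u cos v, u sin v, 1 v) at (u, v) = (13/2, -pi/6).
K = -16/29929

Coefficients of the first fundamental form: E = 1, F = 0, G = u^2 + 1.
Coefficients of the second fundamental form: L = 0, M = -1/sqrt(u^2 + 1), N = 0.
Assemble K = (LN − M²)/(EG − F²) = -1/(u^2 + 1)^2. At (u, v) = (13/2, -pi/6): K = -16/29929.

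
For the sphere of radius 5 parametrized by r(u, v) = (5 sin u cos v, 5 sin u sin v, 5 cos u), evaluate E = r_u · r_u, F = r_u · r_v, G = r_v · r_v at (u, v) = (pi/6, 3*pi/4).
E = 25;  F = 0;  G = 25/4

Partials: r_u = (5*cos(u)*cos(v), 5*sin(v)*cos(u), -5*sin(u)), r_v = (-5*sin(u)*sin(v), 5*sin(u)*cos(v), 0). As functions of (u, v):
  E = r_u · r_u = 25,
  F = r_u · r_v = 0,
  G = r_v · r_v = 25*sin(u)^2.
Evaluating at (u, v) = (pi/6, 3*pi/4): E = 25, F = 0, G = 25/4.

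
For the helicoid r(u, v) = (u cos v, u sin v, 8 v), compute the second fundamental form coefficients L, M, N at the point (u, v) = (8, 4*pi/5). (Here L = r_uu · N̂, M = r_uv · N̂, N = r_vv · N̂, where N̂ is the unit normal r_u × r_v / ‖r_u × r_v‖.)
L = 0;  M = -sqrt(2)/2;  N = 0

Compute the unit normal N̂(u, v) = (8*sin(v)/sqrt(u^2 + 64), -8*cos(v)/sqrt(u^2 + 64), u/sqrt(u^2 + 64)), and the second partials r_uu, r_uv, r_vv. Take dot products:
  L(u, v) = r_uu · N̂ = 0,
  M(u, v) = r_uv · N̂ = -8/sqrt(u^2 + 64),
  N(u, v) = r_vv · N̂ = 0.
Evaluating at (u, v) = (8, 4*pi/5):
  L = 0, M = -sqrt(2)/2, N = 0.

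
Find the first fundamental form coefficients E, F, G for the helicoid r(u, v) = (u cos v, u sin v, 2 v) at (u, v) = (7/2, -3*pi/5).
E = 1;  F = 0;  G = 65/4

Partials: r_u = (cos(v), sin(v), 0), r_v = (-u*sin(v), u*cos(v), 2). As functions of (u, v):
  E = r_u · r_u = 1,
  F = r_u · r_v = 0,
  G = r_v · r_v = u^2 + 4.
Evaluating at (u, v) = (7/2, -3*pi/5): E = 1, F = 0, G = 65/4.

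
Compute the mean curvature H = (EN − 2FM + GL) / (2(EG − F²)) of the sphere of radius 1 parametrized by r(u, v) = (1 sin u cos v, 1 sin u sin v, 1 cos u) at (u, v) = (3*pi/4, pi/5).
H = -1

With E = 1, F = 0, G = sin(u)^2, L = -sin(u)/Abs(sin(u)), M = 0, N = -sin(u)^3/Abs(sin(u)), assemble
  H = (EN − 2FM + GL) / (2(EG − F²)) = -sin(u)/Abs(sin(u)).
At (u, v) = (3*pi/4, pi/5): H = -1.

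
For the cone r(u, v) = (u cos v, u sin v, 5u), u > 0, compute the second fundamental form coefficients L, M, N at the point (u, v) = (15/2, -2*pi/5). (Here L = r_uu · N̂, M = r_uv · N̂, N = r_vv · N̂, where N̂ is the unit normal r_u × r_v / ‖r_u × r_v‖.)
L = 0;  M = 0;  N = 75*sqrt(26)/52

Compute the unit normal N̂(u, v) = (-5*sqrt(26)*u*cos(v)/(26*Abs(u)), -5*sqrt(26)*u*sin(v)/(26*Abs(u)), sqrt(26)*u/(26*Abs(u))), and the second partials r_uu, r_uv, r_vv. Take dot products:
  L(u, v) = r_uu · N̂ = 0,
  M(u, v) = r_uv · N̂ = 0,
  N(u, v) = r_vv · N̂ = 5*sqrt(26)*u^2/(26*Abs(u)).
Evaluating at (u, v) = (15/2, -2*pi/5):
  L = 0, M = 0, N = 75*sqrt(26)/52.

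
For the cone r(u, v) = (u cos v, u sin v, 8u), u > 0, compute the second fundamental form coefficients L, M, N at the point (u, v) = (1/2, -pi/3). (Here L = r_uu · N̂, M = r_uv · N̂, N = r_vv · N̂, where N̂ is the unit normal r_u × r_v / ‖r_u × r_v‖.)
L = 0;  M = 0;  N = 4*sqrt(65)/65

Compute the unit normal N̂(u, v) = (-8*sqrt(65)*u*cos(v)/(65*Abs(u)), -8*sqrt(65)*u*sin(v)/(65*Abs(u)), sqrt(65)*u/(65*Abs(u))), and the second partials r_uu, r_uv, r_vv. Take dot products:
  L(u, v) = r_uu · N̂ = 0,
  M(u, v) = r_uv · N̂ = 0,
  N(u, v) = r_vv · N̂ = 8*sqrt(65)*u^2/(65*Abs(u)).
Evaluating at (u, v) = (1/2, -pi/3):
  L = 0, M = 0, N = 4*sqrt(65)/65.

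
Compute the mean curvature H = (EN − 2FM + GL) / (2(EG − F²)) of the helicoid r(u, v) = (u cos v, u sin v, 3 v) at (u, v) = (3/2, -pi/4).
H = 0

With E = 1, F = 0, G = u^2 + 9, L = 0, M = -3/sqrt(u^2 + 9), N = 0, assemble
  H = (EN − 2FM + GL) / (2(EG − F²)) = 0.
At (u, v) = (3/2, -pi/4): H = 0.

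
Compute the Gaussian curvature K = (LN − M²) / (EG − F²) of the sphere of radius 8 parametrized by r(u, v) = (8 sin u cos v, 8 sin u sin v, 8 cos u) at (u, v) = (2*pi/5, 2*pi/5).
K = 1/64

Coefficients of the first fundamental form: E = 64, F = 0, G = 64*sin(u)^2.
Coefficients of the second fundamental form: L = -8*sin(u)/Abs(sin(u)), M = 0, N = -8*sin(u)^3/Abs(sin(u)).
Assemble K = (LN − M²)/(EG − F²) = 1/64. At (u, v) = (2*pi/5, 2*pi/5): K = 1/64.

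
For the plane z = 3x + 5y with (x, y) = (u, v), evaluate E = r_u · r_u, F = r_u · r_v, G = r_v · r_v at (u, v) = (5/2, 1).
E = 10;  F = 15;  G = 26

Partials: r_u = (1, 0, 3), r_v = (0, 1, 5). As functions of (u, v):
  E = r_u · r_u = 10,
  F = r_u · r_v = 15,
  G = r_v · r_v = 26.
Evaluating at (u, v) = (5/2, 1): E = 10, F = 15, G = 26.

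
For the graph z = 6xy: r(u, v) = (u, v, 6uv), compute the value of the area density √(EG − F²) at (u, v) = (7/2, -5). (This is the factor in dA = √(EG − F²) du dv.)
√(EG − F²)|_{(7/2, -5)} = sqrt(1342)

E = 36*v^2 + 1, F = 36*u*v, G = 36*u^2 + 1, so EG − F² = 36*u^2 + 36*v^2 + 1. Taking the positive square root: √(EG − F²) = sqrt(36*u^2 + 36*v^2 + 1). At (u, v) = (7/2, -5): sqrt(1342).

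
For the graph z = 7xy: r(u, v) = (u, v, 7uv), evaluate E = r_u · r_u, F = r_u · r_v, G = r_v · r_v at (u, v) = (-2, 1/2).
E = 53/4;  F = -49;  G = 197

Partials: r_u = (1, 0, 7*v), r_v = (0, 1, 7*u). As functions of (u, v):
  E = r_u · r_u = 49*v^2 + 1,
  F = r_u · r_v = 49*u*v,
  G = r_v · r_v = 49*u^2 + 1.
Evaluating at (u, v) = (-2, 1/2): E = 53/4, F = -49, G = 197.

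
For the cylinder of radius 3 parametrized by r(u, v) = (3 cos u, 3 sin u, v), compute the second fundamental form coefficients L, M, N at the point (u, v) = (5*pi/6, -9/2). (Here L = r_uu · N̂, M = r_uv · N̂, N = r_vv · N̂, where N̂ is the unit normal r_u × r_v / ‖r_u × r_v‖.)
L = -3;  M = 0;  N = 0

Compute the unit normal N̂(u, v) = (cos(u), sin(u), 0), and the second partials r_uu, r_uv, r_vv. Take dot products:
  L(u, v) = r_uu · N̂ = -3,
  M(u, v) = r_uv · N̂ = 0,
  N(u, v) = r_vv · N̂ = 0.
Evaluating at (u, v) = (5*pi/6, -9/2):
  L = -3, M = 0, N = 0.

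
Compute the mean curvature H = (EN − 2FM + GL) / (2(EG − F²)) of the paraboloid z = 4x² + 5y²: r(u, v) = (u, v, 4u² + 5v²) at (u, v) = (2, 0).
H = 1289*sqrt(257)/66049

With E = 64*u^2 + 1, F = 80*u*v, G = 100*v^2 + 1, L = 8/sqrt(64*u^2 + 100*v^2 + 1), M = 0, N = 10/sqrt(64*u^2 + 100*v^2 + 1), assemble
  H = (EN − 2FM + GL) / (2(EG − F²)) = (320*u^2 + 400*v^2 + 9)/(64*u^2 + 100*v^2 + 1)^(3/2).
At (u, v) = (2, 0): H = 1289*sqrt(257)/66049.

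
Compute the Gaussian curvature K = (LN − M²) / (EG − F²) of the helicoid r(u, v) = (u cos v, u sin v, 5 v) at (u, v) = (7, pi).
K = -25/5476

Coefficients of the first fundamental form: E = 1, F = 0, G = u^2 + 25.
Coefficients of the second fundamental form: L = 0, M = -5/sqrt(u^2 + 25), N = 0.
Assemble K = (LN − M²)/(EG − F²) = -25/(u^2 + 25)^2. At (u, v) = (7, pi): K = -25/5476.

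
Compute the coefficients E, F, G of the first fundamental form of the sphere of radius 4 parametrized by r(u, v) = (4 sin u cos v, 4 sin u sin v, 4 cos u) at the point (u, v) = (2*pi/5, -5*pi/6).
E = 16;  F = 0;  G = 2*sqrt(5) + 10

Partials: r_u = (4*cos(u)*cos(v), 4*sin(v)*cos(u), -4*sin(u)), r_v = (-4*sin(u)*sin(v), 4*sin(u)*cos(v), 0). As functions of (u, v):
  E = r_u · r_u = 16,
  F = r_u · r_v = 0,
  G = r_v · r_v = 16*sin(u)^2.
Evaluating at (u, v) = (2*pi/5, -5*pi/6): E = 16, F = 0, G = 2*sqrt(5) + 10.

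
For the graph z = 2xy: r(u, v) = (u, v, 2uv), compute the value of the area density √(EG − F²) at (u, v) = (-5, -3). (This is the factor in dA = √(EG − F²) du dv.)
√(EG − F²)|_{(-5, -3)} = sqrt(137)

E = 4*v^2 + 1, F = 4*u*v, G = 4*u^2 + 1, so EG − F² = 4*u^2 + 4*v^2 + 1. Taking the positive square root: √(EG − F²) = sqrt(4*u^2 + 4*v^2 + 1). At (u, v) = (-5, -3): sqrt(137).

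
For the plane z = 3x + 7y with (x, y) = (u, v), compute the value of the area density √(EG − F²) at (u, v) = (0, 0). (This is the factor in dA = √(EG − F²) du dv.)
√(EG − F²)|_{(0, 0)} = sqrt(59)

E = 10, F = 21, G = 50, so EG − F² = 59. Taking the positive square root: √(EG − F²) = sqrt(59). At (u, v) = (0, 0): sqrt(59).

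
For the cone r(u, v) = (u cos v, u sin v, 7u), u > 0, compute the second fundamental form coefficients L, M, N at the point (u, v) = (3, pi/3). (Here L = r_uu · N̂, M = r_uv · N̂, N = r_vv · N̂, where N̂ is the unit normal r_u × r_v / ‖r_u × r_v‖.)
L = 0;  M = 0;  N = 21*sqrt(2)/10

Compute the unit normal N̂(u, v) = (-7*sqrt(2)*u*cos(v)/(10*Abs(u)), -7*sqrt(2)*u*sin(v)/(10*Abs(u)), sqrt(2)*u/(10*Abs(u))), and the second partials r_uu, r_uv, r_vv. Take dot products:
  L(u, v) = r_uu · N̂ = 0,
  M(u, v) = r_uv · N̂ = 0,
  N(u, v) = r_vv · N̂ = 7*sqrt(2)*u^2/(10*Abs(u)).
Evaluating at (u, v) = (3, pi/3):
  L = 0, M = 0, N = 21*sqrt(2)/10.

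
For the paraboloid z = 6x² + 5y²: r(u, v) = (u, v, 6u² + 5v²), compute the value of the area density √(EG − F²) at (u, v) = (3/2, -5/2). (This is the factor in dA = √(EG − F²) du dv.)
√(EG − F²)|_{(3/2, -5/2)} = 5*sqrt(38)

E = 144*u^2 + 1, F = 120*u*v, G = 100*v^2 + 1, so EG − F² = 144*u^2 + 100*v^2 + 1. Taking the positive square root: √(EG − F²) = sqrt(144*u^2 + 100*v^2 + 1). At (u, v) = (3/2, -5/2): 5*sqrt(38).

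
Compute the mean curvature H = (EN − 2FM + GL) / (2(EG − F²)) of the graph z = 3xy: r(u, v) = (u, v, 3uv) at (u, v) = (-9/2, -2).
H = -1944*sqrt(877)/769129

With E = 9*v^2 + 1, F = 9*u*v, G = 9*u^2 + 1, L = 0, M = 3/sqrt(9*u^2 + 9*v^2 + 1), N = 0, assemble
  H = (EN − 2FM + GL) / (2(EG − F²)) = -27*u*v/(9*u^2 + 9*v^2 + 1)^(3/2).
At (u, v) = (-9/2, -2): H = -1944*sqrt(877)/769129.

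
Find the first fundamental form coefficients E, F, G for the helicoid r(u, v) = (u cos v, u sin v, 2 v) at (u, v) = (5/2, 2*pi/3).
E = 1;  F = 0;  G = 41/4

Partials: r_u = (cos(v), sin(v), 0), r_v = (-u*sin(v), u*cos(v), 2). As functions of (u, v):
  E = r_u · r_u = 1,
  F = r_u · r_v = 0,
  G = r_v · r_v = u^2 + 4.
Evaluating at (u, v) = (5/2, 2*pi/3): E = 1, F = 0, G = 41/4.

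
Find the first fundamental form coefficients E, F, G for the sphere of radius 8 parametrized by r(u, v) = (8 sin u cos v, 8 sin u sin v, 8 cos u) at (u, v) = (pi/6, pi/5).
E = 64;  F = 0;  G = 16

Partials: r_u = (8*cos(u)*cos(v), 8*sin(v)*cos(u), -8*sin(u)), r_v = (-8*sin(u)*sin(v), 8*sin(u)*cos(v), 0). As functions of (u, v):
  E = r_u · r_u = 64,
  F = r_u · r_v = 0,
  G = r_v · r_v = 64*sin(u)^2.
Evaluating at (u, v) = (pi/6, pi/5): E = 64, F = 0, G = 16.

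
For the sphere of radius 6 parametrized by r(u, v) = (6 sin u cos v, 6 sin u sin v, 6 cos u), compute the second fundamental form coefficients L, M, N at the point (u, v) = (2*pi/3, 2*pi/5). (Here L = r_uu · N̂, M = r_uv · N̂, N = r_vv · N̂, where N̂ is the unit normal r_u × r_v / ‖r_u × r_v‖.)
L = -6;  M = 0;  N = -9/2

Compute the unit normal N̂(u, v) = (sin(u)^2*cos(v)/Abs(sin(u)), sin(u)^2*sin(v)/Abs(sin(u)), sin(2*u)/(2*Abs(sin(u)))), and the second partials r_uu, r_uv, r_vv. Take dot products:
  L(u, v) = r_uu · N̂ = -6*sin(u)/Abs(sin(u)),
  M(u, v) = r_uv · N̂ = 0,
  N(u, v) = r_vv · N̂ = -6*sin(u)^3/Abs(sin(u)).
Evaluating at (u, v) = (2*pi/3, 2*pi/5):
  L = -6, M = 0, N = -9/2.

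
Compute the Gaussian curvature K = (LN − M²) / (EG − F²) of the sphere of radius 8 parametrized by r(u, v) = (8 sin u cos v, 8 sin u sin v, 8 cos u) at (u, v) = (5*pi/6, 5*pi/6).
K = 1/64

Coefficients of the first fundamental form: E = 64, F = 0, G = 64*sin(u)^2.
Coefficients of the second fundamental form: L = -8*sin(u)/Abs(sin(u)), M = 0, N = -8*sin(u)^3/Abs(sin(u)).
Assemble K = (LN − M²)/(EG − F²) = 1/64. At (u, v) = (5*pi/6, 5*pi/6): K = 1/64.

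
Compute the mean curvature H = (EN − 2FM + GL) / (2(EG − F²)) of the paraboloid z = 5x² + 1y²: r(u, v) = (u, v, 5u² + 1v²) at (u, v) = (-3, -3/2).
H = 951*sqrt(910)/828100

With E = 100*u^2 + 1, F = 20*u*v, G = 4*v^2 + 1, L = 10/sqrt(100*u^2 + 4*v^2 + 1), M = 0, N = 2/sqrt(100*u^2 + 4*v^2 + 1), assemble
  H = (EN − 2FM + GL) / (2(EG − F²)) = 2*(50*u^2 + 10*v^2 + 3)/(100*u^2 + 4*v^2 + 1)^(3/2).
At (u, v) = (-3, -3/2): H = 951*sqrt(910)/828100.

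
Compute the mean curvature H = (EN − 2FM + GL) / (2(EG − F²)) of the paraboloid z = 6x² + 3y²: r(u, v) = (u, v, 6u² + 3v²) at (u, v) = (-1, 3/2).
H = 927*sqrt(226)/51076

With E = 144*u^2 + 1, F = 72*u*v, G = 36*v^2 + 1, L = 12/sqrt(144*u^2 + 36*v^2 + 1), M = 0, N = 6/sqrt(144*u^2 + 36*v^2 + 1), assemble
  H = (EN − 2FM + GL) / (2(EG − F²)) = 9*(48*u^2 + 24*v^2 + 1)/(144*u^2 + 36*v^2 + 1)^(3/2).
At (u, v) = (-1, 3/2): H = 927*sqrt(226)/51076.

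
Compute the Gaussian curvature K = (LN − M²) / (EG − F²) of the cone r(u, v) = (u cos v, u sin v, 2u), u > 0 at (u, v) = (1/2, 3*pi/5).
K = 0

Coefficients of the first fundamental form: E = 5, F = 0, G = u^2.
Coefficients of the second fundamental form: L = 0, M = 0, N = 2*sqrt(5)*u^2/(5*Abs(u)).
Assemble K = (LN − M²)/(EG − F²) = 0. At (u, v) = (1/2, 3*pi/5): K = 0.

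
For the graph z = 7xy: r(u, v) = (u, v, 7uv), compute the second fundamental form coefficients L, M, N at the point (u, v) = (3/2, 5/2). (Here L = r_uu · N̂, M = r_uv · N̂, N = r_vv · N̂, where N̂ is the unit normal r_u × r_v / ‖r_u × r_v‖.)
L = 0;  M = 7*sqrt(1670)/835;  N = 0

Compute the unit normal N̂(u, v) = (-7*v/sqrt(49*u^2 + 49*v^2 + 1), -7*u/sqrt(49*u^2 + 49*v^2 + 1), 1/sqrt(49*u^2 + 49*v^2 + 1)), and the second partials r_uu, r_uv, r_vv. Take dot products:
  L(u, v) = r_uu · N̂ = 0,
  M(u, v) = r_uv · N̂ = 7/sqrt(49*u^2 + 49*v^2 + 1),
  N(u, v) = r_vv · N̂ = 0.
Evaluating at (u, v) = (3/2, 5/2):
  L = 0, M = 7*sqrt(1670)/835, N = 0.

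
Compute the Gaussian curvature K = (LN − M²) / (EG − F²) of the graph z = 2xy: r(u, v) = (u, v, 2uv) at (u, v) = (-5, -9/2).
K = -1/8281

Coefficients of the first fundamental form: E = 4*v^2 + 1, F = 4*u*v, G = 4*u^2 + 1.
Coefficients of the second fundamental form: L = 0, M = 2/sqrt(4*u^2 + 4*v^2 + 1), N = 0.
Assemble K = (LN − M²)/(EG − F²) = -4/(16*u^4 + 32*u^2*v^2 + 8*u^2 + 16*v^4 + 8*v^2 + 1). At (u, v) = (-5, -9/2): K = -1/8281.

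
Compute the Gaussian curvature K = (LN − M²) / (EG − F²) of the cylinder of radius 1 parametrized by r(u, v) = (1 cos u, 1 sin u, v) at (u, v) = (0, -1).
K = 0

Coefficients of the first fundamental form: E = 1, F = 0, G = 1.
Coefficients of the second fundamental form: L = -1, M = 0, N = 0.
Assemble K = (LN − M²)/(EG − F²) = 0. At (u, v) = (0, -1): K = 0.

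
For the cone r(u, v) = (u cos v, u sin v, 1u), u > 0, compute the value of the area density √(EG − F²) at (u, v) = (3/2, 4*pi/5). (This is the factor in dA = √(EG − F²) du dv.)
√(EG − F²)|_{(3/2, 4*pi/5)} = 3*sqrt(2)/2

E = 2, F = 0, G = u^2, so EG − F² = 2*u^2. Taking the positive square root: √(EG − F²) = sqrt(2)*Abs(u). At (u, v) = (3/2, 4*pi/5): 3*sqrt(2)/2.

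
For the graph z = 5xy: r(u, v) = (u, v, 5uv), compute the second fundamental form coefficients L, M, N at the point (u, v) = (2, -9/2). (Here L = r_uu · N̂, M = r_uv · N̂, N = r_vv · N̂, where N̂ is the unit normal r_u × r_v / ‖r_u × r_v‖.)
L = 0;  M = 10*sqrt(2429)/2429;  N = 0

Compute the unit normal N̂(u, v) = (-5*v/sqrt(25*u^2 + 25*v^2 + 1), -5*u/sqrt(25*u^2 + 25*v^2 + 1), 1/sqrt(25*u^2 + 25*v^2 + 1)), and the second partials r_uu, r_uv, r_vv. Take dot products:
  L(u, v) = r_uu · N̂ = 0,
  M(u, v) = r_uv · N̂ = 5/sqrt(25*u^2 + 25*v^2 + 1),
  N(u, v) = r_vv · N̂ = 0.
Evaluating at (u, v) = (2, -9/2):
  L = 0, M = 10*sqrt(2429)/2429, N = 0.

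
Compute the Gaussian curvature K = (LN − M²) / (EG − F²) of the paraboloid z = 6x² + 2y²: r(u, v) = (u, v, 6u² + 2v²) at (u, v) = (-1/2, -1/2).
K = 48/1681

Coefficients of the first fundamental form: E = 144*u^2 + 1, F = 48*u*v, G = 16*v^2 + 1.
Coefficients of the second fundamental form: L = 12/sqrt(144*u^2 + 16*v^2 + 1), M = 0, N = 4/sqrt(144*u^2 + 16*v^2 + 1).
Assemble K = (LN − M²)/(EG − F²) = 48/(20736*u^4 + 4608*u^2*v^2 + 288*u^2 + 256*v^4 + 32*v^2 + 1). At (u, v) = (-1/2, -1/2): K = 48/1681.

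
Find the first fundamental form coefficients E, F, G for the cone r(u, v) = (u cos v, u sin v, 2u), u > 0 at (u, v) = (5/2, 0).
E = 5;  F = 0;  G = 25/4

Partials: r_u = (cos(v), sin(v), 2), r_v = (-u*sin(v), u*cos(v), 0). As functions of (u, v):
  E = r_u · r_u = 5,
  F = r_u · r_v = 0,
  G = r_v · r_v = u^2.
Evaluating at (u, v) = (5/2, 0): E = 5, F = 0, G = 25/4.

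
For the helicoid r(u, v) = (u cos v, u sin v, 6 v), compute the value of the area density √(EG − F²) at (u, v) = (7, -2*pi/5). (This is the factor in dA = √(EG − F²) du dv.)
√(EG − F²)|_{(7, -2*pi/5)} = sqrt(85)

E = 1, F = 0, G = u^2 + 36, so EG − F² = u^2 + 36. Taking the positive square root: √(EG − F²) = sqrt(u^2 + 36). At (u, v) = (7, -2*pi/5): sqrt(85).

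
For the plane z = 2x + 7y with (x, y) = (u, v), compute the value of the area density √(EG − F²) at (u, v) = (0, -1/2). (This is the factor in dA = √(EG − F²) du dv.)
√(EG − F²)|_{(0, -1/2)} = 3*sqrt(6)

E = 5, F = 14, G = 50, so EG − F² = 54. Taking the positive square root: √(EG − F²) = 3*sqrt(6). At (u, v) = (0, -1/2): 3*sqrt(6).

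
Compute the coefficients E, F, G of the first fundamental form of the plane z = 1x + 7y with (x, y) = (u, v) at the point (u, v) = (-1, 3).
E = 2;  F = 7;  G = 50

Partials: r_u = (1, 0, 1), r_v = (0, 1, 7). As functions of (u, v):
  E = r_u · r_u = 2,
  F = r_u · r_v = 7,
  G = r_v · r_v = 50.
Evaluating at (u, v) = (-1, 3): E = 2, F = 7, G = 50.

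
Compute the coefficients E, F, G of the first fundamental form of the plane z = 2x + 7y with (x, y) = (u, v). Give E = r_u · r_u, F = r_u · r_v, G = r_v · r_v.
E = 5;  F = 14;  G = 50

Compute partials: r_u = (1, 0, 2), r_v = (0, 1, 7). Then
  E = r_u · r_u = 5,
  F = r_u · r_v = 14,
  G = r_v · r_v = 50.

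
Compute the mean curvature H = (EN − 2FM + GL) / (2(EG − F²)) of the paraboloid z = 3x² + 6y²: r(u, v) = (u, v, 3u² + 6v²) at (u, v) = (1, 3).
H = 4113*sqrt(1333)/1776889

With E = 36*u^2 + 1, F = 72*u*v, G = 144*v^2 + 1, L = 6/sqrt(36*u^2 + 144*v^2 + 1), M = 0, N = 12/sqrt(36*u^2 + 144*v^2 + 1), assemble
  H = (EN − 2FM + GL) / (2(EG − F²)) = 9*(24*u^2 + 48*v^2 + 1)/(36*u^2 + 144*v^2 + 1)^(3/2).
At (u, v) = (1, 3): H = 4113*sqrt(1333)/1776889.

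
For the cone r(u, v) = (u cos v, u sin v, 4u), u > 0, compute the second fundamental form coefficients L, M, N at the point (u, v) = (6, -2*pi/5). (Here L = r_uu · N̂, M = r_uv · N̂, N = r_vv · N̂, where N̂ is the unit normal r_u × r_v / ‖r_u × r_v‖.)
L = 0;  M = 0;  N = 24*sqrt(17)/17

Compute the unit normal N̂(u, v) = (-4*sqrt(17)*u*cos(v)/(17*Abs(u)), -4*sqrt(17)*u*sin(v)/(17*Abs(u)), sqrt(17)*u/(17*Abs(u))), and the second partials r_uu, r_uv, r_vv. Take dot products:
  L(u, v) = r_uu · N̂ = 0,
  M(u, v) = r_uv · N̂ = 0,
  N(u, v) = r_vv · N̂ = 4*sqrt(17)*u^2/(17*Abs(u)).
Evaluating at (u, v) = (6, -2*pi/5):
  L = 0, M = 0, N = 24*sqrt(17)/17.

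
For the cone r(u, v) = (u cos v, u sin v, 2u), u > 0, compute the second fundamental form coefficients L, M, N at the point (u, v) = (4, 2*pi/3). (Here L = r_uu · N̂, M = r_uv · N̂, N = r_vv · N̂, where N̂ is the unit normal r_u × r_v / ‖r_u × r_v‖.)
L = 0;  M = 0;  N = 8*sqrt(5)/5

Compute the unit normal N̂(u, v) = (-2*sqrt(5)*u*cos(v)/(5*Abs(u)), -2*sqrt(5)*u*sin(v)/(5*Abs(u)), sqrt(5)*u/(5*Abs(u))), and the second partials r_uu, r_uv, r_vv. Take dot products:
  L(u, v) = r_uu · N̂ = 0,
  M(u, v) = r_uv · N̂ = 0,
  N(u, v) = r_vv · N̂ = 2*sqrt(5)*u^2/(5*Abs(u)).
Evaluating at (u, v) = (4, 2*pi/3):
  L = 0, M = 0, N = 8*sqrt(5)/5.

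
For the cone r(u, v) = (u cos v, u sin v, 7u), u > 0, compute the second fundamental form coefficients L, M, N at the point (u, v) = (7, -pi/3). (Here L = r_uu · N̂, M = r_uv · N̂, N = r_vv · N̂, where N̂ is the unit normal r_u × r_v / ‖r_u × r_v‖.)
L = 0;  M = 0;  N = 49*sqrt(2)/10

Compute the unit normal N̂(u, v) = (-7*sqrt(2)*u*cos(v)/(10*Abs(u)), -7*sqrt(2)*u*sin(v)/(10*Abs(u)), sqrt(2)*u/(10*Abs(u))), and the second partials r_uu, r_uv, r_vv. Take dot products:
  L(u, v) = r_uu · N̂ = 0,
  M(u, v) = r_uv · N̂ = 0,
  N(u, v) = r_vv · N̂ = 7*sqrt(2)*u^2/(10*Abs(u)).
Evaluating at (u, v) = (7, -pi/3):
  L = 0, M = 0, N = 49*sqrt(2)/10.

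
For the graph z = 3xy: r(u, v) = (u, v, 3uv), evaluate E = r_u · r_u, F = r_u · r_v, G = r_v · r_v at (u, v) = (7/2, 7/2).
E = 445/4;  F = 441/4;  G = 445/4

Partials: r_u = (1, 0, 3*v), r_v = (0, 1, 3*u). As functions of (u, v):
  E = r_u · r_u = 9*v^2 + 1,
  F = r_u · r_v = 9*u*v,
  G = r_v · r_v = 9*u^2 + 1.
Evaluating at (u, v) = (7/2, 7/2): E = 445/4, F = 441/4, G = 445/4.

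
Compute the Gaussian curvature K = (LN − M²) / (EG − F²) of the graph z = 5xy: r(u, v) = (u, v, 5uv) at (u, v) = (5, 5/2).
K = -400/9790641

Coefficients of the first fundamental form: E = 25*v^2 + 1, F = 25*u*v, G = 25*u^2 + 1.
Coefficients of the second fundamental form: L = 0, M = 5/sqrt(25*u^2 + 25*v^2 + 1), N = 0.
Assemble K = (LN − M²)/(EG − F²) = -25/(625*u^4 + 1250*u^2*v^2 + 50*u^2 + 625*v^4 + 50*v^2 + 1). At (u, v) = (5, 5/2): K = -400/9790641.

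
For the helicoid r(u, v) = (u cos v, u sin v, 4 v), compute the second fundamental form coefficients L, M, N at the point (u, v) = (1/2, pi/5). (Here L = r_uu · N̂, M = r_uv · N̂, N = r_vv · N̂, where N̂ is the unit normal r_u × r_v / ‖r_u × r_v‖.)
L = 0;  M = -8*sqrt(65)/65;  N = 0

Compute the unit normal N̂(u, v) = (4*sin(v)/sqrt(u^2 + 16), -4*cos(v)/sqrt(u^2 + 16), u/sqrt(u^2 + 16)), and the second partials r_uu, r_uv, r_vv. Take dot products:
  L(u, v) = r_uu · N̂ = 0,
  M(u, v) = r_uv · N̂ = -4/sqrt(u^2 + 16),
  N(u, v) = r_vv · N̂ = 0.
Evaluating at (u, v) = (1/2, pi/5):
  L = 0, M = -8*sqrt(65)/65, N = 0.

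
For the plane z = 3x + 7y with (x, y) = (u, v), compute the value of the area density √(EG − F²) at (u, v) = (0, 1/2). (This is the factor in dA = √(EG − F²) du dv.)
√(EG − F²)|_{(0, 1/2)} = sqrt(59)

E = 10, F = 21, G = 50, so EG − F² = 59. Taking the positive square root: √(EG − F²) = sqrt(59). At (u, v) = (0, 1/2): sqrt(59).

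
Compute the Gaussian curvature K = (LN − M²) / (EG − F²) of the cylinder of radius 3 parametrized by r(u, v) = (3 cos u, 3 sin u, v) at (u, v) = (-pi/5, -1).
K = 0

Coefficients of the first fundamental form: E = 9, F = 0, G = 1.
Coefficients of the second fundamental form: L = -3, M = 0, N = 0.
Assemble K = (LN − M²)/(EG − F²) = 0. At (u, v) = (-pi/5, -1): K = 0.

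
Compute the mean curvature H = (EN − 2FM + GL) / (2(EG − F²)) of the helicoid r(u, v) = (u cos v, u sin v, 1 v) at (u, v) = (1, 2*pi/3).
H = 0

With E = 1, F = 0, G = u^2 + 1, L = 0, M = -1/sqrt(u^2 + 1), N = 0, assemble
  H = (EN − 2FM + GL) / (2(EG − F²)) = 0.
At (u, v) = (1, 2*pi/3): H = 0.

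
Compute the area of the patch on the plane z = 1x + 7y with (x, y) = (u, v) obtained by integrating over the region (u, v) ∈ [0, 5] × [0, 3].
Area = 15*sqrt(51)

Area = ∫∫ √(EG − F²) du dv with √(EG − F²) = sqrt(51). Integrating over [0, 5] × [0, 3] gives 15*sqrt(51).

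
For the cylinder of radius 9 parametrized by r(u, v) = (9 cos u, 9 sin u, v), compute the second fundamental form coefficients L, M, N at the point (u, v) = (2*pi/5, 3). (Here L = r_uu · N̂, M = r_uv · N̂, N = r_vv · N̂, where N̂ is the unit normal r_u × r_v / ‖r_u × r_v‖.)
L = -9;  M = 0;  N = 0

Compute the unit normal N̂(u, v) = (cos(u), sin(u), 0), and the second partials r_uu, r_uv, r_vv. Take dot products:
  L(u, v) = r_uu · N̂ = -9,
  M(u, v) = r_uv · N̂ = 0,
  N(u, v) = r_vv · N̂ = 0.
Evaluating at (u, v) = (2*pi/5, 3):
  L = -9, M = 0, N = 0.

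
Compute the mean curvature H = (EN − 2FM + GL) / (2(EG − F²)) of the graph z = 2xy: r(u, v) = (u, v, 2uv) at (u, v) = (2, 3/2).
H = -6*sqrt(26)/169

With E = 4*v^2 + 1, F = 4*u*v, G = 4*u^2 + 1, L = 0, M = 2/sqrt(4*u^2 + 4*v^2 + 1), N = 0, assemble
  H = (EN − 2FM + GL) / (2(EG − F²)) = -8*u*v/(4*u^2 + 4*v^2 + 1)^(3/2).
At (u, v) = (2, 3/2): H = -6*sqrt(26)/169.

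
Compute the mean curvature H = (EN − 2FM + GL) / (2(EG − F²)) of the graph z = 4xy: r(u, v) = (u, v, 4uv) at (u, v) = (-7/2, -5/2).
H = -560*sqrt(33)/29403

With E = 16*v^2 + 1, F = 16*u*v, G = 16*u^2 + 1, L = 0, M = 4/sqrt(16*u^2 + 16*v^2 + 1), N = 0, assemble
  H = (EN − 2FM + GL) / (2(EG − F²)) = -64*u*v/(16*u^2 + 16*v^2 + 1)^(3/2).
At (u, v) = (-7/2, -5/2): H = -560*sqrt(33)/29403.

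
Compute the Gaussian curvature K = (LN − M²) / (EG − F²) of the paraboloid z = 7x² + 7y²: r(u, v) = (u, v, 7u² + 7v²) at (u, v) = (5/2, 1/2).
K = 196/1625625

Coefficients of the first fundamental form: E = 196*u^2 + 1, F = 196*u*v, G = 196*v^2 + 1.
Coefficients of the second fundamental form: L = 14/sqrt(196*u^2 + 196*v^2 + 1), M = 0, N = 14/sqrt(196*u^2 + 196*v^2 + 1).
Assemble K = (LN − M²)/(EG − F²) = 196/(38416*u^4 + 76832*u^2*v^2 + 392*u^2 + 38416*v^4 + 392*v^2 + 1). At (u, v) = (5/2, 1/2): K = 196/1625625.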